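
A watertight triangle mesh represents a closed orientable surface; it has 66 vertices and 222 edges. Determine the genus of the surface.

Every face is a triangle and each edge borders two faces, so 3F = 2·222, giving F = 148.
χ = V − E + F = 66 − 222 + 148 = -8.
For a closed orientable surface χ = 2 − 2g, so g = (2 − (-8))/2 = 5.

5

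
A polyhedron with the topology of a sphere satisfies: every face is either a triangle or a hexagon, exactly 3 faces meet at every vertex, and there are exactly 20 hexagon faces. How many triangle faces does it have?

Let x be the number of triangles; then F = 20 + x.
Edge–face incidences: 2E = 6·20 + 3·x = 120 + 3x.
Every vertex has degree 3, so 3V = 2E.
Euler: V − E + F = 2 ⇒ (2E)/3 − E + (20 + x) = 2.
Multiply by 6: 2·(2E) − 3·(2E) + 6·(20 + x) = 12, i.e. 120 + 6x − (120 + 3x) = 12.
Collecting terms: 3x = 12, so x = 4.
Then 2E = 120 + 3·4 = 132, so E = 66, V = 2E/3 = 44, F = 20 + 4 = 24.

4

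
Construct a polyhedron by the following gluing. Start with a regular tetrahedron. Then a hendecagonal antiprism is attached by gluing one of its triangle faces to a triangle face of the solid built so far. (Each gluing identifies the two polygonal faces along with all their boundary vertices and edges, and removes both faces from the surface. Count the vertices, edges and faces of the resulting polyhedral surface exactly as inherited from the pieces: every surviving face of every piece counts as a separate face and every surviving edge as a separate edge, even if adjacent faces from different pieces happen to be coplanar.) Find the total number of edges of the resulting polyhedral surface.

47

A regular tetrahedron: V=4, E=6, F=4.
Attach a hendecagonal antiprism (V=22, E=44, F=24) along a 3-gon: merge 3 vertices and 3 edges, delete both glued faces → V=23, E=47, F=26.
Check: V − E + F = 23 − 47 + 26 = 2.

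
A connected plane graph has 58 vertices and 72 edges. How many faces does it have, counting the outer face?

Euler's formula for a connected plane graph: V − E + F = 2, so F = 2 − 58 + 72 = 16.

16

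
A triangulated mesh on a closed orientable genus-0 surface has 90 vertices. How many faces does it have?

χ = 2 − 2·0 = 2, and every face is a triangle so 3F = 2E.
V − E + F = 2 with E = 3F/2 gives 90 − (3/2 − 1)·F = 2, so F = 176 and E = 264.

176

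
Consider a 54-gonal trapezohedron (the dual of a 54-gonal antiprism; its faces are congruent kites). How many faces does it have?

108

The n-trapezohedron (dual of the n-antiprism) has V = 2·54 + 2 = 110, E = 4·54 = 216, F = 2·54 = 108.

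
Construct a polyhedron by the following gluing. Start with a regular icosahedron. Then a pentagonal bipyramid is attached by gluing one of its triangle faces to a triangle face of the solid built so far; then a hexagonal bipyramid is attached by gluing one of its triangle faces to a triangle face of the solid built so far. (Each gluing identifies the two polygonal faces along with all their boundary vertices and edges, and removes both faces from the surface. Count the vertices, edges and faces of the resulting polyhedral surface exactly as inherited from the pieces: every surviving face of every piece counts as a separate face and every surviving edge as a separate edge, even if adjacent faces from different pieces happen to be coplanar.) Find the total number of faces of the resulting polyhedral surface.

38

A regular icosahedron: V=12, E=30, F=20.
Attach a pentagonal bipyramid (V=7, E=15, F=10) along a 3-gon: merge 3 vertices and 3 edges, delete both glued faces → V=16, E=42, F=28.
Attach a hexagonal bipyramid (V=8, E=18, F=12) along a 3-gon: merge 3 vertices and 3 edges, delete both glued faces → V=21, E=57, F=38.
Check: V − E + F = 21 − 57 + 38 = 2.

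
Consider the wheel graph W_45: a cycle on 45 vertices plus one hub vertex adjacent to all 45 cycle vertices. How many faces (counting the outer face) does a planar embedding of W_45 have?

W_45 has V = 45 + 1 = 46 vertices and E = 2·45 = 90 edges.
By Euler's formula F = 2 − V + E = 2 − 46 + 90 = 46.

46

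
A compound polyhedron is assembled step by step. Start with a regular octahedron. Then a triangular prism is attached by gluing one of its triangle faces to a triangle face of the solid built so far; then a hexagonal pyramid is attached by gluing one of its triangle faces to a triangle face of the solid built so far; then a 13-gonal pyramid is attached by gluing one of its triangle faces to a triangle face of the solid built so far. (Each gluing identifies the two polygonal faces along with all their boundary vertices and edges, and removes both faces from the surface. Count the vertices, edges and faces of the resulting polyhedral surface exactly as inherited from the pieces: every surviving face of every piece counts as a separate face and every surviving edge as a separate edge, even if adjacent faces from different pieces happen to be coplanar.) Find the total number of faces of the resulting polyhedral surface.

28

A regular octahedron: V=6, E=12, F=8.
Attach a triangular prism (V=6, E=9, F=5) along a 3-gon: merge 3 vertices and 3 edges, delete both glued faces → V=9, E=18, F=11.
Attach a hexagonal pyramid (V=7, E=12, F=7) along a 3-gon: merge 3 vertices and 3 edges, delete both glued faces → V=13, E=27, F=16.
Attach a 13-gonal pyramid (V=14, E=26, F=14) along a 3-gon: merge 3 vertices and 3 edges, delete both glued faces → V=24, E=50, F=28.
Check: V − E + F = 24 − 50 + 28 = 2.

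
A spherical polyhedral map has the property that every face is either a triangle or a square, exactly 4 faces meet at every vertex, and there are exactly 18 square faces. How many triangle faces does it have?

8

Let x be the number of triangles; then F = 18 + x.
Edge–face incidences: 2E = 4·18 + 3·x = 72 + 3x.
Every vertex has degree 4, so 4V = 2E.
Euler: V − E + F = 2 ⇒ (2E)/4 − E + (18 + x) = 2.
Multiply by 8: 2·(2E) − 4·(2E) + 8·(18 + x) = 16, i.e. 144 + 8x − 2·(72 + 3x) = 16.
Collecting terms: 2x = 16, so x = 8.
Then 2E = 72 + 3·8 = 96, so E = 48, V = 2E/4 = 24, F = 18 + 8 = 26.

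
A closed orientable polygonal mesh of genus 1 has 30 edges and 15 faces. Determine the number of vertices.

For a closed orientable surface of genus 1, χ = 2 − 2·1 = 0.
V = 0 + E − F = 0 + 30 − 15 = 15.

15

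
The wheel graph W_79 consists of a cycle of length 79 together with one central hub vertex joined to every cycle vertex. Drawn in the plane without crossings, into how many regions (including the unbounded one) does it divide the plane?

W_79 has V = 79 + 1 = 80 vertices and E = 2·79 = 158 edges.
By Euler's formula F = 2 − V + E = 2 − 80 + 158 = 80.

80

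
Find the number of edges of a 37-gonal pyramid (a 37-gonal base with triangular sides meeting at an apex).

A pyramid on an n-gon base has one n-gon and n triangles: V = 37 + 1 = 38, E = 2·37 = 74, F = 37 + 1 = 38.

74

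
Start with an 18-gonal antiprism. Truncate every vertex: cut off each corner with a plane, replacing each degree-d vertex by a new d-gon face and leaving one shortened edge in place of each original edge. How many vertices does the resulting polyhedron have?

The base solid has V = 36, E = 72, F = 38.
Truncation replaces each original edge-end by a new vertex, so V′ = 2E = 144.
Each original edge survives, and each old vertex of degree d contributes d new edges; summing degrees gives Σd = 2E, so E′ = E + 2E = 3E = 216.
Each original face survives and each original vertex becomes one new face: F′ = F + V = 74.

144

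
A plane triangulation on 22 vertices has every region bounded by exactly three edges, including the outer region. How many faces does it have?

40

In a plane triangulation 3F = 2E and V − E + F = 2, so F = 2V − 4 = 2·22 − 4 = 40.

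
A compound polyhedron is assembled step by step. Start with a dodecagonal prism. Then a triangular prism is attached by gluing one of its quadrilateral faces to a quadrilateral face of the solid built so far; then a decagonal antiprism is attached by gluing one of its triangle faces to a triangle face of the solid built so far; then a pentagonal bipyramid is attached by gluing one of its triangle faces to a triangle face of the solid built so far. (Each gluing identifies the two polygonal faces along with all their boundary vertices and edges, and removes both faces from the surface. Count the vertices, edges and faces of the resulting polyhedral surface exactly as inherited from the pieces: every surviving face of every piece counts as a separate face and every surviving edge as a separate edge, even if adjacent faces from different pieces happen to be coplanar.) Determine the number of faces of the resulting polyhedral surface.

45

A dodecagonal prism: V=24, E=36, F=14.
Attach a triangular prism (V=6, E=9, F=5) along a 4-gon: merge 4 vertices and 4 edges, delete both glued faces → V=26, E=41, F=17.
Attach a decagonal antiprism (V=20, E=40, F=22) along a 3-gon: merge 3 vertices and 3 edges, delete both glued faces → V=43, E=78, F=37.
Attach a pentagonal bipyramid (V=7, E=15, F=10) along a 3-gon: merge 3 vertices and 3 edges, delete both glued faces → V=47, E=90, F=45.
Check: V − E + F = 47 − 90 + 45 = 2.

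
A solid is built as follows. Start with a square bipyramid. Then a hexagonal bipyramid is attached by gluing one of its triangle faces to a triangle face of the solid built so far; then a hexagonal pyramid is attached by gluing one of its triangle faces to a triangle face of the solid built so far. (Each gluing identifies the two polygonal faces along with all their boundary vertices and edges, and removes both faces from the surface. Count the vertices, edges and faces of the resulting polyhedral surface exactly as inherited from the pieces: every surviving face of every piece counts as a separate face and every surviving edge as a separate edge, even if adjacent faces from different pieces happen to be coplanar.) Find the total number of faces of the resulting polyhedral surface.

A square bipyramid: V=6, E=12, F=8.
Attach a hexagonal bipyramid (V=8, E=18, F=12) along a 3-gon: merge 3 vertices and 3 edges, delete both glued faces → V=11, E=27, F=18.
Attach a hexagonal pyramid (V=7, E=12, F=7) along a 3-gon: merge 3 vertices and 3 edges, delete both glued faces → V=15, E=36, F=23.
Check: V − E + F = 15 − 36 + 23 = 2.

23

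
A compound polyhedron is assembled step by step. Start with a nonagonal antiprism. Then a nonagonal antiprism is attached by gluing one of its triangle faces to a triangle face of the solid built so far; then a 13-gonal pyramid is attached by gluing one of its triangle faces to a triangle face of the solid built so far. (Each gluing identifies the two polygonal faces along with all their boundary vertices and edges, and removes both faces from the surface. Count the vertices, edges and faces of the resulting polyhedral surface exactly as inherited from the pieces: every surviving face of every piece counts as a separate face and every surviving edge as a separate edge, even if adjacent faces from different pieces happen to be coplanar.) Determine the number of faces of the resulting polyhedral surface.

50

A nonagonal antiprism: V=18, E=36, F=20.
Attach a nonagonal antiprism (V=18, E=36, F=20) along a 3-gon: merge 3 vertices and 3 edges, delete both glued faces → V=33, E=69, F=38.
Attach a 13-gonal pyramid (V=14, E=26, F=14) along a 3-gon: merge 3 vertices and 3 edges, delete both glued faces → V=44, E=92, F=50.
Check: V − E + F = 44 − 92 + 50 = 2.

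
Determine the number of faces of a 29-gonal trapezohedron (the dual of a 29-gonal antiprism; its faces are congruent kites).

58

The n-trapezohedron (dual of the n-antiprism) has V = 2·29 + 2 = 60, E = 4·29 = 116, F = 2·29 = 58.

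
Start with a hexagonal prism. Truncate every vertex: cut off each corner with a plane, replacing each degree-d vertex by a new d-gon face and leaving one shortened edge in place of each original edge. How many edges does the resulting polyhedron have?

The base solid has V = 12, E = 18, F = 8.
Truncation replaces each original edge-end by a new vertex, so V′ = 2E = 36.
Each original edge survives, and each old vertex of degree d contributes d new edges; summing degrees gives Σd = 2E, so E′ = E + 2E = 3E = 54.
Each original face survives and each original vertex becomes one new face: F′ = F + V = 20.

54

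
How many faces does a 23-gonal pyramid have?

A pyramid on an n-gon base has one n-gon and n triangles: V = 23 + 1 = 24, E = 2·23 = 46, F = 23 + 1 = 24.

24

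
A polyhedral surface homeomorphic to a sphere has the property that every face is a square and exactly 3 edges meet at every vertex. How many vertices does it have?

8

Each face has 4 edges and each edge borders two faces, so 2E = 4F.
Each vertex has degree 3, so 3V = 2E and hence V = 4F/3.
Euler: V − E + F = 2 ⇒ (4F/3) − (4F/2) + F = 2.
Multiply by 6: (8 − 12 + 6)F = 12, i.e. 2F = 12.
So F = 6, E = 4·6/2 = 12, V = 4·6/3 = 8.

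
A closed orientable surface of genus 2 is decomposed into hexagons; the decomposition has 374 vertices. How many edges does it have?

564

χ = 2 − 2·2 = -2, and every face is a hexagon so 6F = 2E.
V − E + F = -2 with E = 6F/2 gives 374 − (6/2 − 1)·F = -2, so F = 188 and E = 564.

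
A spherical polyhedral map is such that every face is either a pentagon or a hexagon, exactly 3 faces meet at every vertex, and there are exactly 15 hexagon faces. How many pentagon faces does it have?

Let x be the number of pentagons; then F = 15 + x.
Edge–face incidences: 2E = 6·15 + 5·x = 90 + 5x.
Every vertex has degree 3, so 3V = 2E.
Euler: V − E + F = 2 ⇒ (2E)/3 − E + (15 + x) = 2.
Multiply by 6: 2·(2E) − 3·(2E) + 6·(15 + x) = 12, i.e. 90 + 6x − (90 + 5x) = 12.
Collecting terms: x = 12.
Then 2E = 90 + 5·12 = 150, so E = 75, V = 2E/3 = 50, F = 15 + 12 = 27.

12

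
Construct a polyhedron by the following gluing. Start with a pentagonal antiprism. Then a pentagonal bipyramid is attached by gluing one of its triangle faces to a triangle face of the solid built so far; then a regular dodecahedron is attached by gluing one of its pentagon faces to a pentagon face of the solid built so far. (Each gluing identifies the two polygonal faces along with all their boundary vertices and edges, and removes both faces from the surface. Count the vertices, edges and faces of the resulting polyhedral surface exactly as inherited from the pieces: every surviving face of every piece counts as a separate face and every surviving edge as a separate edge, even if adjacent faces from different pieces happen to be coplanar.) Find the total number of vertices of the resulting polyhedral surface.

A pentagonal antiprism: V=10, E=20, F=12.
Attach a pentagonal bipyramid (V=7, E=15, F=10) along a 3-gon: merge 3 vertices and 3 edges, delete both glued faces → V=14, E=32, F=20.
Attach a regular dodecahedron (V=20, E=30, F=12) along a 5-gon: merge 5 vertices and 5 edges, delete both glued faces → V=29, E=57, F=30.
Check: V − E + F = 29 − 57 + 30 = 2.

29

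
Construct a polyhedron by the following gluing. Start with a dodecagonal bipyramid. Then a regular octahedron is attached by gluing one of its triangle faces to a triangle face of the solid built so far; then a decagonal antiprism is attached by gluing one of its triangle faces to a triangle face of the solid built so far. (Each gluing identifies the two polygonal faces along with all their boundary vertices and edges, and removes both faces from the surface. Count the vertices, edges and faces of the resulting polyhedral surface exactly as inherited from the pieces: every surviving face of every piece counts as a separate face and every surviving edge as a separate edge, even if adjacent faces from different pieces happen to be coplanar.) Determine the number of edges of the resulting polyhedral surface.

82

A dodecagonal bipyramid: V=14, E=36, F=24.
Attach a regular octahedron (V=6, E=12, F=8) along a 3-gon: merge 3 vertices and 3 edges, delete both glued faces → V=17, E=45, F=30.
Attach a decagonal antiprism (V=20, E=40, F=22) along a 3-gon: merge 3 vertices and 3 edges, delete both glued faces → V=34, E=82, F=50.
Check: V − E + F = 34 − 82 + 50 = 2.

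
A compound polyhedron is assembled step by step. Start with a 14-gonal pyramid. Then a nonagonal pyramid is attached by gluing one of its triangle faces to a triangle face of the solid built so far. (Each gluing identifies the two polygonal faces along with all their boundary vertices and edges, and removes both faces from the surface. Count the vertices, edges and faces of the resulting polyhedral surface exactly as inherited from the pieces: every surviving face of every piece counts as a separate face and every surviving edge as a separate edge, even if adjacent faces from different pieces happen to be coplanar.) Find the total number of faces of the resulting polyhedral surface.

23

A 14-gonal pyramid: V=15, E=28, F=15.
Attach a nonagonal pyramid (V=10, E=18, F=10) along a 3-gon: merge 3 vertices and 3 edges, delete both glued faces → V=22, E=43, F=23.
Check: V − E + F = 22 − 43 + 23 = 2.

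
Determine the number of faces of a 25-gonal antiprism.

An antiprism on an n-gon has two n-gon caps and 2n triangles: V = 2·25 = 50, E = 4·25 = 100, F = 2·25 + 2 = 52.

52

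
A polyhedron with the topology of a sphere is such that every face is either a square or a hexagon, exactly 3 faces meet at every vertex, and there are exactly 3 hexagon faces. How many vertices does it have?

14

Let x be the number of squares; then F = 3 + x.
Edge–face incidences: 2E = 6·3 + 4·x = 18 + 4x.
Every vertex has degree 3, so 3V = 2E.
Euler: V − E + F = 2 ⇒ (2E)/3 − E + (3 + x) = 2.
Multiply by 6: 2·(2E) − 3·(2E) + 6·(3 + x) = 12, i.e. 18 + 6x − (18 + 4x) = 12.
Collecting terms: 2x = 12, so x = 6.
Then 2E = 18 + 4·6 = 42, so E = 21, V = 2E/3 = 14, F = 3 + 6 = 9.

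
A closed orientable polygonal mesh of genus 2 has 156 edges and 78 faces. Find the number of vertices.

76

For a closed orientable surface of genus 2, χ = 2 − 2·2 = -2.
V = -2 + E − F = -2 + 156 − 78 = 76.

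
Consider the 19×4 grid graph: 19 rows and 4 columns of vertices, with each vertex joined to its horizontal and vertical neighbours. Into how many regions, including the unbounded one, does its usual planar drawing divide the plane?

55

The grid has V = 19·4 = 76 vertices and E = 19·3 + 4·18 = 129 edges.
F = 2 − V + E = 2 − 76 + 129 = 55.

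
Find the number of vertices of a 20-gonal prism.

A prism on an n-gon has two n-gon bases and n rectangular sides: V = 2·20 = 40, E = 3·20 = 60, F = 20 + 2 = 22.
Check: V − E + F = 40 − 60 + 22 = 2.

40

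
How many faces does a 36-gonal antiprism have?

74

An antiprism on an n-gon has two n-gon caps and 2n triangles: V = 2·36 = 72, E = 4·36 = 144, F = 2·36 + 2 = 74.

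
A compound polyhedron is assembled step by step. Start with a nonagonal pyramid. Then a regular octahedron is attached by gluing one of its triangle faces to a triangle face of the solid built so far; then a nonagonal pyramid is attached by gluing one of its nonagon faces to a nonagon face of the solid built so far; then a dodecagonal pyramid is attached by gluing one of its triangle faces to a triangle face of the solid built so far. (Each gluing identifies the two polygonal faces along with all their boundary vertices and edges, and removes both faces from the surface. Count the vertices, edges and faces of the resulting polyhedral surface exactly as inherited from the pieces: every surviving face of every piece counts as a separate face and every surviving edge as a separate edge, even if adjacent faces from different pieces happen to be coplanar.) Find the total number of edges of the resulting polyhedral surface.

A nonagonal pyramid: V=10, E=18, F=10.
Attach a regular octahedron (V=6, E=12, F=8) along a 3-gon: merge 3 vertices and 3 edges, delete both glued faces → V=13, E=27, F=16.
Attach a nonagonal pyramid (V=10, E=18, F=10) along a 9-gon: merge 9 vertices and 9 edges, delete both glued faces → V=14, E=36, F=24.
Attach a dodecagonal pyramid (V=13, E=24, F=13) along a 3-gon: merge 3 vertices and 3 edges, delete both glued faces → V=24, E=57, F=35.
Check: V − E + F = 24 − 57 + 35 = 2.

57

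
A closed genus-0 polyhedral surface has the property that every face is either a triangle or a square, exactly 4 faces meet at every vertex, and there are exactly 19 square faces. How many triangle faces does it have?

Let x be the number of triangles; then F = 19 + x.
Edge–face incidences: 2E = 4·19 + 3·x = 76 + 3x.
Every vertex has degree 4, so 4V = 2E.
Euler: V − E + F = 2 ⇒ (2E)/4 − E + (19 + x) = 2.
Multiply by 8: 2·(2E) − 4·(2E) + 8·(19 + x) = 16, i.e. 152 + 8x − 2·(76 + 3x) = 16.
Collecting terms: 2x = 16, so x = 8.
Then 2E = 76 + 3·8 = 100, so E = 50, V = 2E/4 = 25, F = 19 + 8 = 27.

8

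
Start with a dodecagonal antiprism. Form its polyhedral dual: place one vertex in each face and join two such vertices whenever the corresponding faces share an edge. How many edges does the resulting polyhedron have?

48

The base solid has V = 24, E = 48, F = 26.
The dual swaps V and F and preserves E: V′ = F = 26, E′ = E = 48, F′ = V = 24.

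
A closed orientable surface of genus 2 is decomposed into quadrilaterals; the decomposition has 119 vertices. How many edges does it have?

242

χ = 2 − 2·2 = -2, and every face is a square so 4F = 2E.
V − E + F = -2 with E = 4F/2 gives 119 − (4/2 − 1)·F = -2, so F = 121 and E = 242.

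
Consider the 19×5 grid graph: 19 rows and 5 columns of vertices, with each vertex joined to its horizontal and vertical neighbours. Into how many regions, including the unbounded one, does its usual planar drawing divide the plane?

The grid has V = 19·5 = 95 vertices and E = 19·4 + 5·18 = 166 edges.
F = 2 − V + E = 2 − 95 + 166 = 73.

73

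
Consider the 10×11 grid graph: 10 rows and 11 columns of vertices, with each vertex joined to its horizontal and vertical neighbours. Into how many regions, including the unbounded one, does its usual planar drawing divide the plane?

The grid has V = 10·11 = 110 vertices and E = 10·10 + 11·9 = 199 edges.
F = 2 − V + E = 2 − 110 + 199 = 91.

91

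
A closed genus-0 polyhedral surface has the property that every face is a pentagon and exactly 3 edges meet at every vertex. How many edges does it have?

Each face has 5 edges and each edge borders two faces, so 2E = 5F.
Each vertex has degree 3, so 3V = 2E and hence V = 5F/3.
Euler: V − E + F = 2 ⇒ (5F/3) − (5F/2) + F = 2.
Multiply by 6: (10 − 15 + 6)F = 12, i.e. 1F = 12.
So F = 12, E = 5·12/2 = 30, V = 5·12/3 = 20.

30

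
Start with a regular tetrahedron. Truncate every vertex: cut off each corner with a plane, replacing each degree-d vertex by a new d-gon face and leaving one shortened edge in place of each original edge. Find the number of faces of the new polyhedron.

8

The base solid has V = 4, E = 6, F = 4.
Truncation replaces each original edge-end by a new vertex, so V′ = 2E = 12.
Each original edge survives, and each old vertex of degree d contributes d new edges; summing degrees gives Σd = 2E, so E′ = E + 2E = 3E = 18.
Each original face survives and each original vertex becomes one new face: F′ = F + V = 8.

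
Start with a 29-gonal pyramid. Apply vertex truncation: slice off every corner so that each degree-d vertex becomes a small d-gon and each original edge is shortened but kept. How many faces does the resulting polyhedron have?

The base solid has V = 30, E = 58, F = 30.
Truncation replaces each original edge-end by a new vertex, so V′ = 2E = 116.
Each original edge survives, and each old vertex of degree d contributes d new edges; summing degrees gives Σd = 2E, so E′ = E + 2E = 3E = 174.
Each original face survives and each original vertex becomes one new face: F′ = F + V = 60.

60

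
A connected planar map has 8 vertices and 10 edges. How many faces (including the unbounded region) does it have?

4

Euler's formula for a connected plane graph: V − E + F = 2, so F = 2 − 8 + 10 = 4.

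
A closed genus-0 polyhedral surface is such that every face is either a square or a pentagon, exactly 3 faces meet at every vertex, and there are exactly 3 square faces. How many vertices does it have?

14

Let x be the number of pentagons; then F = 3 + x.
Edge–face incidences: 2E = 4·3 + 5·x = 12 + 5x.
Every vertex has degree 3, so 3V = 2E.
Euler: V − E + F = 2 ⇒ (2E)/3 − E + (3 + x) = 2.
Multiply by 6: 2·(2E) − 3·(2E) + 6·(3 + x) = 12, i.e. 18 + 6x − (12 + 5x) = 12.
Collecting terms: x + 6 = 12, so x = 6.
Then 2E = 12 + 5·6 = 42, so E = 21, V = 2E/3 = 14, F = 3 + 6 = 9.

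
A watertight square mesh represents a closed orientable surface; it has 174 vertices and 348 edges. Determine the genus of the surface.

1

Every face is a square and each edge borders two faces, so 4F = 2·348, giving F = 174.
χ = V − E + F = 174 − 348 + 174 = 0.
For a closed orientable surface χ = 2 − 2g, so g = (2 − (0))/2 = 1.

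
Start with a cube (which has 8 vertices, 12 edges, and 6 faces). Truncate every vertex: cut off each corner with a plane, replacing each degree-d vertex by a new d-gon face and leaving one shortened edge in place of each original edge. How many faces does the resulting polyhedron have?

Truncation replaces each original edge-end by a new vertex, so V′ = 2E = 24.
Each original edge survives, and each old vertex of degree d contributes d new edges; summing degrees gives Σd = 2E, so E′ = E + 2E = 3E = 36.
Each original face survives and each original vertex becomes one new face: F′ = F + V = 14.

14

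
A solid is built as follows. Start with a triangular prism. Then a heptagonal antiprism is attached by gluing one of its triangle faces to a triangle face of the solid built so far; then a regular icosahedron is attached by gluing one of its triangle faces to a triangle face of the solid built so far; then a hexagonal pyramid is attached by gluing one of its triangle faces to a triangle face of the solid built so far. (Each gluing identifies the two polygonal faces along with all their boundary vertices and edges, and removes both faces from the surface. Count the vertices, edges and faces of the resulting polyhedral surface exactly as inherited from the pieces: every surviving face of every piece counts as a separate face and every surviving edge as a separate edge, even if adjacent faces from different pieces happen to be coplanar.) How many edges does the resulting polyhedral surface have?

A triangular prism: V=6, E=9, F=5.
Attach a heptagonal antiprism (V=14, E=28, F=16) along a 3-gon: merge 3 vertices and 3 edges, delete both glued faces → V=17, E=34, F=19.
Attach a regular icosahedron (V=12, E=30, F=20) along a 3-gon: merge 3 vertices and 3 edges, delete both glued faces → V=26, E=61, F=37.
Attach a hexagonal pyramid (V=7, E=12, F=7) along a 3-gon: merge 3 vertices and 3 edges, delete both glued faces → V=30, E=70, F=42.
Check: V − E + F = 30 − 70 + 42 = 2.

70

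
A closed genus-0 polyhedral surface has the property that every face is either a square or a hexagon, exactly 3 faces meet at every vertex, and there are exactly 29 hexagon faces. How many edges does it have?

99

Let x be the number of squares; then F = 29 + x.
Edge–face incidences: 2E = 6·29 + 4·x = 174 + 4x.
Every vertex has degree 3, so 3V = 2E.
Euler: V − E + F = 2 ⇒ (2E)/3 − E + (29 + x) = 2.
Multiply by 6: 2·(2E) − 3·(2E) + 6·(29 + x) = 12, i.e. 174 + 6x − (174 + 4x) = 12.
Collecting terms: 2x = 12, so x = 6.
Then 2E = 174 + 4·6 = 198, so E = 99, V = 2E/3 = 66, F = 29 + 6 = 35.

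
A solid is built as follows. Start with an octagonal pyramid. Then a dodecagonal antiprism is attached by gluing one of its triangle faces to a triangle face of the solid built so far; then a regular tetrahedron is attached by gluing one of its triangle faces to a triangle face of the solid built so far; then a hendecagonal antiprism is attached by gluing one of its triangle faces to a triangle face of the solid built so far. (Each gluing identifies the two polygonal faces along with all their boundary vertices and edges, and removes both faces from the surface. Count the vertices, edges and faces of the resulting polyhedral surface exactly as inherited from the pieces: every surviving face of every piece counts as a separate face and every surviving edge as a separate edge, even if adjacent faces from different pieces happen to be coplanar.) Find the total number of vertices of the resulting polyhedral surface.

50

An octagonal pyramid: V=9, E=16, F=9.
Attach a dodecagonal antiprism (V=24, E=48, F=26) along a 3-gon: merge 3 vertices and 3 edges, delete both glued faces → V=30, E=61, F=33.
Attach a regular tetrahedron (V=4, E=6, F=4) along a 3-gon: merge 3 vertices and 3 edges, delete both glued faces → V=31, E=64, F=35.
Attach a hendecagonal antiprism (V=22, E=44, F=24) along a 3-gon: merge 3 vertices and 3 edges, delete both glued faces → V=50, E=105, F=57.
Check: V − E + F = 50 − 105 + 57 = 2.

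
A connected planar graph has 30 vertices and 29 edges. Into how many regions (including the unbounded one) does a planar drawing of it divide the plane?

Euler's formula for a connected plane graph: V − E + F = 2, so F = 2 − 30 + 29 = 1.

1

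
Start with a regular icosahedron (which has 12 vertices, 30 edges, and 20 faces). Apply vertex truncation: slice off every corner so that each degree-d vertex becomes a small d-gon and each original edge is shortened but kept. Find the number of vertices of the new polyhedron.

Truncation replaces each original edge-end by a new vertex, so V′ = 2E = 60.
Each original edge survives, and each old vertex of degree d contributes d new edges; summing degrees gives Σd = 2E, so E′ = E + 2E = 3E = 90.
Each original face survives and each original vertex becomes one new face: F′ = F + V = 32.

60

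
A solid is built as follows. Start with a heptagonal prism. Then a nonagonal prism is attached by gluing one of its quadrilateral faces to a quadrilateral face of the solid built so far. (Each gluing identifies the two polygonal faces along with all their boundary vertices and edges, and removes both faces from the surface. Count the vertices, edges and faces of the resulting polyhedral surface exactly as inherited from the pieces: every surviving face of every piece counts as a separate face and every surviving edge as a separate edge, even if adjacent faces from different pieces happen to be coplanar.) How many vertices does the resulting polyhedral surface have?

A heptagonal prism: V=14, E=21, F=9.
Attach a nonagonal prism (V=18, E=27, F=11) along a 4-gon: merge 4 vertices and 4 edges, delete both glued faces → V=28, E=44, F=18.
Check: V − E + F = 28 − 44 + 18 = 2.

28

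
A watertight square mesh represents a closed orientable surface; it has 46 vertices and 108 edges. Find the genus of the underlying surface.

5

Every face is a square and each edge borders two faces, so 4F = 2·108, giving F = 54.
χ = V − E + F = 46 − 108 + 54 = -8.
For a closed orientable surface χ = 2 − 2g, so g = (2 − (-8))/2 = 5.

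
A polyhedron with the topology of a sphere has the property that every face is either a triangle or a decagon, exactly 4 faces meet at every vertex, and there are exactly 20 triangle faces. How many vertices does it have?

Let x be the number of decagons; then F = 20 + x.
Edge–face incidences: 2E = 3·20 + 10·x = 60 + 10x.
Every vertex has degree 4, so 4V = 2E.
Euler: V − E + F = 2 ⇒ (2E)/4 − E + (20 + x) = 2.
Multiply by 8: 2·(2E) − 4·(2E) + 8·(20 + x) = 16, i.e. 160 + 8x − 2·(60 + 10x) = 16.
Collecting terms: −12x + 40 = 16, so −12x = −24, so x = 2.
Then 2E = 60 + 10·2 = 80, so E = 40, V = 2E/4 = 20, F = 20 + 2 = 22.

20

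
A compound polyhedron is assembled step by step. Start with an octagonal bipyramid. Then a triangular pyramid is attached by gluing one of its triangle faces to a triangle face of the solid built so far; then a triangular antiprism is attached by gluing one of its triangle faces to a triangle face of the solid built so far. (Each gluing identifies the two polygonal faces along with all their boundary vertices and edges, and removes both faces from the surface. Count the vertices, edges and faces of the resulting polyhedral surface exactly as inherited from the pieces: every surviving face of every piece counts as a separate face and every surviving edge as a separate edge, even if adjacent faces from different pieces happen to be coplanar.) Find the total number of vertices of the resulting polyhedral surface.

An octagonal bipyramid: V=10, E=24, F=16.
Attach a triangular pyramid (V=4, E=6, F=4) along a 3-gon: merge 3 vertices and 3 edges, delete both glued faces → V=11, E=27, F=18.
Attach a triangular antiprism (V=6, E=12, F=8) along a 3-gon: merge 3 vertices and 3 edges, delete both glued faces → V=14, E=36, F=24.
Check: V − E + F = 14 − 36 + 24 = 2.

14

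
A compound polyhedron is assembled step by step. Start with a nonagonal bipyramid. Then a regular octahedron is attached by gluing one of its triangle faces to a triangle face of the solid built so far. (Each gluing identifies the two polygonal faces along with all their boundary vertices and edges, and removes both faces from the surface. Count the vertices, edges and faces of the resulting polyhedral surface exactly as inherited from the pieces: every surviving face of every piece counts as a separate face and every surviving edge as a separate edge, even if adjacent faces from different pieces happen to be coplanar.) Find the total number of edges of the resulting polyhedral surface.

A nonagonal bipyramid: V=11, E=27, F=18.
Attach a regular octahedron (V=6, E=12, F=8) along a 3-gon: merge 3 vertices and 3 edges, delete both glued faces → V=14, E=36, F=24.
Check: V − E + F = 14 − 36 + 24 = 2.

36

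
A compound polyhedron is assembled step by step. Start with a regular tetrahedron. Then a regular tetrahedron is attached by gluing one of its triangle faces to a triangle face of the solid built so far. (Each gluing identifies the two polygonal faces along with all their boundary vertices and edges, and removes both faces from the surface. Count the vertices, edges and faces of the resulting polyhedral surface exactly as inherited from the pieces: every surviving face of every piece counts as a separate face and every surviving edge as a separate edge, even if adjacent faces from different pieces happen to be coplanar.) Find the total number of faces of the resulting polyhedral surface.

A regular tetrahedron: V=4, E=6, F=4.
Attach a regular tetrahedron (V=4, E=6, F=4) along a 3-gon: merge 3 vertices and 3 edges, delete both glued faces → V=5, E=9, F=6.
Check: V − E + F = 5 − 9 + 6 = 2.

6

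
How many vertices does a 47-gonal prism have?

94

A prism on an n-gon has two n-gon bases and n rectangular sides: V = 2·47 = 94, E = 3·47 = 141, F = 47 + 2 = 49.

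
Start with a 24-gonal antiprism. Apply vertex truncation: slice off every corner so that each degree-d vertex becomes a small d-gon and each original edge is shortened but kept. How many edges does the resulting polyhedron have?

The base solid has V = 48, E = 96, F = 50.
Truncation replaces each original edge-end by a new vertex, so V′ = 2E = 192.
Each original edge survives, and each old vertex of degree d contributes d new edges; summing degrees gives Σd = 2E, so E′ = E + 2E = 3E = 288.
Each original face survives and each original vertex becomes one new face: F′ = F + V = 98.

288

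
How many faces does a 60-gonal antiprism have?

An antiprism on an n-gon has two n-gon caps and 2n triangles: V = 2·60 = 120, E = 4·60 = 240, F = 2·60 + 2 = 122.
Check: V − E + F = 120 − 240 + 122 = 2.

122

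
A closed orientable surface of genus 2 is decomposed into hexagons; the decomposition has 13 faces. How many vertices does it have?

χ = 2 − 2·2 = -2, and every face is a hexagon so 6F = 2E.
E = 6·13/2 = 39. Then V = -2 + E − F = -2 + 39 − 13 = 24.

24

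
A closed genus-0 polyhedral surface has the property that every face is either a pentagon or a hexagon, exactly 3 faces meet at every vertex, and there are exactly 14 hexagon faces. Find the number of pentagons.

12

Let x be the number of pentagons; then F = 14 + x.
Edge–face incidences: 2E = 6·14 + 5·x = 84 + 5x.
Every vertex has degree 3, so 3V = 2E.
Euler: V − E + F = 2 ⇒ (2E)/3 − E + (14 + x) = 2.
Multiply by 6: 2·(2E) − 3·(2E) + 6·(14 + x) = 12, i.e. 84 + 6x − (84 + 5x) = 12.
Collecting terms: x = 12.
Then 2E = 84 + 5·12 = 144, so E = 72, V = 2E/3 = 48, F = 14 + 12 = 26.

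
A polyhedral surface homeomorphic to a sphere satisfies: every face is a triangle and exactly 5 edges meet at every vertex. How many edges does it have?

30

Each face has 3 edges and each edge borders two faces, so 2E = 3F.
Each vertex has degree 5, so 5V = 2E and hence V = 3F/5.
Euler: V − E + F = 2 ⇒ (3F/5) − (3F/2) + F = 2.
Multiply by 10: (6 − 15 + 10)F = 20, i.e. 1F = 20.
So F = 20, E = 3·20/2 = 30, V = 3·20/5 = 12.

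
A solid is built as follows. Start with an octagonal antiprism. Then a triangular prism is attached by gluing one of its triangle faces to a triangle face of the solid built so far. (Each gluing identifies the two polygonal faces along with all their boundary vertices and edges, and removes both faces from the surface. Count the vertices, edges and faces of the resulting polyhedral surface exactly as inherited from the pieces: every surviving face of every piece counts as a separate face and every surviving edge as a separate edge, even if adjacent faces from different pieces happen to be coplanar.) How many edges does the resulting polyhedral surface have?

An octagonal antiprism: V=16, E=32, F=18.
Attach a triangular prism (V=6, E=9, F=5) along a 3-gon: merge 3 vertices and 3 edges, delete both glued faces → V=19, E=38, F=21.
Check: V − E + F = 19 − 38 + 21 = 2.

38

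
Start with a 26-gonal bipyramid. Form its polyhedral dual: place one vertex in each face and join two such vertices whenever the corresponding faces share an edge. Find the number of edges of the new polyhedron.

78

The base solid has V = 28, E = 78, F = 52.
The dual swaps V and F and preserves E: V′ = F = 52, E′ = E = 78, F′ = V = 28.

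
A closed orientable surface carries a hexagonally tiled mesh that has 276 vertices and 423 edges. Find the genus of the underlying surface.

4

Every face is a hexagon and each edge borders two faces, so 6F = 2·423, giving F = 141.
χ = V − E + F = 276 − 423 + 141 = -6.
For a closed orientable surface χ = 2 − 2g, so g = (2 − (-6))/2 = 4.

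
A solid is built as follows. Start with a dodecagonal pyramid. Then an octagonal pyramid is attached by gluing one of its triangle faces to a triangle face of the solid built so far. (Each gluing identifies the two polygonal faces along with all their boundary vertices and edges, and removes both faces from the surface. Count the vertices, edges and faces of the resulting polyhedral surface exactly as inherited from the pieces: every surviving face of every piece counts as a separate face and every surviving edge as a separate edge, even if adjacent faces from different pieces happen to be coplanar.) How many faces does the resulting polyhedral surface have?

A dodecagonal pyramid: V=13, E=24, F=13.
Attach an octagonal pyramid (V=9, E=16, F=9) along a 3-gon: merge 3 vertices and 3 edges, delete both glued faces → V=19, E=37, F=20.
Check: V − E + F = 19 − 37 + 20 = 2.

20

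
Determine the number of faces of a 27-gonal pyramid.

A pyramid on an n-gon base has one n-gon and n triangles: V = 27 + 1 = 28, E = 2·27 = 54, F = 27 + 1 = 28.
Check: V − E + F = 28 − 54 + 28 = 2.

28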